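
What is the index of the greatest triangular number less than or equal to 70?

11

Solve n(n+1)/2 ≤ 70 for integer n.
n = 11 gives 66 ≤ 70, while n = 12 gives 78 > 70; so the answer is index 11.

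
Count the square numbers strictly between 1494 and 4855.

The n-th square number is n².
Smallest index with value > 1494: n = 39 (giving 1521).
Largest index with value < 4855: n = 69 (giving 4761).
Indices 39 through 69: 31 terms.

31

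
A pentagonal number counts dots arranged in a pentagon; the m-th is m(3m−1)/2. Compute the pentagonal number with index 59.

5192

59·(3·59 − 1)/2 = 59·176/2 = 59·88 = 5192.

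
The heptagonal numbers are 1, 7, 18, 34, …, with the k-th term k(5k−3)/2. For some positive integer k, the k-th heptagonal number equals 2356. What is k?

31

Set n(5n−3)/2 = 2356, giving 5n² − 3n − 4712 = 0.
The discriminant is 9 + 40·2356 = 94249, and √94249 = 307.
So n = (3 + 307) / 10 = 310/10 = 31.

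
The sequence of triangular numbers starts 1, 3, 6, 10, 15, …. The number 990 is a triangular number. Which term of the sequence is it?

Set n(n+1)/2 = 990, giving n² + n − 1980 = 0.
The discriminant is 1 + 8·990 = 7921, and √7921 = 89.
So n = (-1 + 89) / 2 = 88/2 = 44.

44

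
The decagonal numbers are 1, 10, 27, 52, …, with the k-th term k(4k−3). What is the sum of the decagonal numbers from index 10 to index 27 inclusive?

Σ i(4i−3) = 4Σi² − 3Σi over i = 10..27.
Σi = 378 − 45 = 333 and Σi² = 6930 − 285 = 6645.
4·6645 − 3·333 = 25581.

25581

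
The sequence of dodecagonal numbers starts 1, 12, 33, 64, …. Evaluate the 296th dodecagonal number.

436896

The 296th dodecagonal number is n(5n−4) with n = 296.
296·(5·296 − 4) = 296·1476 = 436896.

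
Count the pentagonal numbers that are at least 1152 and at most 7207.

The n-th pentagonal number is n(3n−1)/2.
Smallest index with value ≥ 1152: n = 28 (giving 1162).
Largest index with value ≤ 7207: n = 69 (giving 7107).
Indices 28 through 69: 42 terms.

42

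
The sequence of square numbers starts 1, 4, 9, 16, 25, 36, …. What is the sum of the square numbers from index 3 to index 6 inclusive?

86

Σ_{i=3}^{6} i² = 91 − 5 = 86.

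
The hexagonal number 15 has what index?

Set n(2n−1) = 15, giving 2n² − n − 15 = 0.
The discriminant is 1 + 8·15 = 121, and √121 = 11.
So n = (1 + 11) / 4 = 12/4 = 3.
Check: 3·(2·3 − 1) = 15. ✓

3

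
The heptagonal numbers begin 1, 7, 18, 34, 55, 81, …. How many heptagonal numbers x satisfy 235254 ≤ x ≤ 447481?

The n-th heptagonal number is n(5n−3)/2.
Smallest index with value ≥ 235254: n = 308 (giving 236698).
Largest index with value ≤ 447481: n = 423 (giving 446688).
Indices 308 through 423: 116 terms.

116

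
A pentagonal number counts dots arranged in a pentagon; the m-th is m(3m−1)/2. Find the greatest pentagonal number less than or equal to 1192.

Solve n(3n−1)/2 ≤ 1192 for integer n.
n = 28 gives 1162 ≤ 1192, while n = 29 gives 1247 > 1192; so the answer is 1162.

1162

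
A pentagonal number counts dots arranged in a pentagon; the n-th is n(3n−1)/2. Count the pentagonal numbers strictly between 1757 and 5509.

The n-th pentagonal number is n(3n−1)/2.
Smallest index with value > 1757: n = 35 (giving 1820).
Largest index with value < 5509: n = 60 (giving 5370).
Indices 35 through 60: 26 terms.

26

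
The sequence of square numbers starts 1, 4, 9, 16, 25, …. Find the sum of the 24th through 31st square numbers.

Σ_{i=24}^{31} i² = 10416 − 4324 = 6092.

6092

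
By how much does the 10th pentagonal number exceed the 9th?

Consecutive pentagonal numbers differ by 3n − 2: here 3·10 − 2 = 28.

28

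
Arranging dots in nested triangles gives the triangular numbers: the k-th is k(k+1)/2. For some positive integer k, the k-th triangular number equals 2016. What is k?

Set n(n+1)/2 = 2016, giving n² + n − 4032 = 0.
The discriminant is 1 + 8·2016 = 16129, and √16129 = 127.
So n = (-1 + 127) / 2 = 126/2 = 63.
Check: 63·64/2 = 2016. ✓

63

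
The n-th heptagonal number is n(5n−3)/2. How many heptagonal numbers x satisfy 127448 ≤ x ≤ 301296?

121

The n-th heptagonal number is n(5n−3)/2.
Smallest index with value ≥ 127448: n = 227 (giving 128482).
Largest index with value ≤ 301296: n = 347 (giving 300502).
Indices 227 through 347: 121 terms.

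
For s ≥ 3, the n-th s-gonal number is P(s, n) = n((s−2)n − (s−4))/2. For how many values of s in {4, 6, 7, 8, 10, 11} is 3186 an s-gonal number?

2

s = 4: P(4, 56) = 3136 and P(4, 57) = 3249; 3186 is not s-gonal.
s = 6: P(6, 40) = 3160 and P(6, 41) = 3321; 3186 is not s-gonal.
s = 7: P(7, 36) = 3186. ✓
s = 8: P(8, 32) = 3008 and P(8, 33) = 3201; 3186 is not s-gonal.
s = 10: P(10, 28) = 3052 and P(10, 29) = 3277; 3186 is not s-gonal.
s = 11: P(11, 27) = 3186. ✓
Hits: s ∈ {7, 11} → 2.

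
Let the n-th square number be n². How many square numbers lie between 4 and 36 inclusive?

5

The n-th square number is n².
Smallest index with value ≥ 4: n = 2 (giving 4).
Largest index with value ≤ 36: n = 6 (giving 36).
Indices 2 through 6: 5 terms.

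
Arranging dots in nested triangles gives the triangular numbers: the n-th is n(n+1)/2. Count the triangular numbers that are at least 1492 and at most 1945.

7

The n-th triangular number is n(n+1)/2.
Smallest index with value ≥ 1492: n = 55 (giving 1540).
Largest index with value ≤ 1945: n = 61 (giving 1891).
Indices 55 through 61: 7 terms.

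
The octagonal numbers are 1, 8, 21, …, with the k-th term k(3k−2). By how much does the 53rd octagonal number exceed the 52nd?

Consecutive octagonal numbers differ by 6n − 5: here 6·53 − 5 = 313.

313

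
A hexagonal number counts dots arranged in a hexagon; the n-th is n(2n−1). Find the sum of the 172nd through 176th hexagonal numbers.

Σ i(2i−1) = 2Σi² − Σi over i = 172..176.
Σi = 15576 − 14706 = 870 and Σi² = 1832776 − 1681386 = 151390.
2·151390 − 1·870 = 301910.

301910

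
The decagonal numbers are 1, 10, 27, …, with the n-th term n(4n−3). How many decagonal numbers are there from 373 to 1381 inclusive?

8

The n-th decagonal number is n(4n−3).
Smallest index with value ≥ 373: n = 11 (giving 451).
Largest index with value ≤ 1381: n = 18 (giving 1242).
Indices 11 through 18: 8 terms.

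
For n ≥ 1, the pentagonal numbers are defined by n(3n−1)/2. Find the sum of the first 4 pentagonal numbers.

Σ i(3i−1)/2 = (3Σi² − Σi) / 2 over i = 1..4.
Σi = 10 and Σi² = 30.
(3·30 − 1·10) / 2 = 80/2 = 40.

40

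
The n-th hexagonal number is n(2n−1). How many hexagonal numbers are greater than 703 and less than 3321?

21

The n-th hexagonal number is n(2n−1).
Smallest index with value > 703: n = 20 (giving 780).
Largest index with value < 3321: n = 40 (giving 3160).
Indices 20 through 40: 21 terms.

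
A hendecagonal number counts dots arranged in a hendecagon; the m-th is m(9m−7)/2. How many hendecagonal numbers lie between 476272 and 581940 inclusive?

35

The n-th hendecagonal number is n(9n−7)/2.
Smallest index with value ≥ 476272: n = 326 (giving 477101).
Largest index with value ≤ 581940: n = 360 (giving 581940).
Indices 326 through 360: 35 terms.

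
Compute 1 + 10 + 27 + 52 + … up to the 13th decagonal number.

3003

Σ i(4i−3) = 4Σi² − 3Σi over i = 1..13.
Σi = 91 and Σi² = 819.
4·819 − 3·91 = 3003.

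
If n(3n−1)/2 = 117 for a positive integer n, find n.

Set n(3n−1)/2 = 117, giving 3n² − n − 234 = 0.
The discriminant is 1 + 24·117 = 2809, and √2809 = 53.
So n = (1 + 53) / 6 = 54/6 = 9.
Check: 9·(3·9 − 1)/2 = 117. ✓

9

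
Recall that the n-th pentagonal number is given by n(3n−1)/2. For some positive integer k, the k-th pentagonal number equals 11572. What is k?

Set n(3n−1)/2 = 11572, giving 3n² − n − 23144 = 0.
So n = (1 + 527) / 6 = 528/6 = 88.

88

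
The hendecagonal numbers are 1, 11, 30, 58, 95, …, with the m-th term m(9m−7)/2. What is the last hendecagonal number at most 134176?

134075

Solve n(9n−7)/2 ≤ 134176 for integer n.
n = 173 gives 134075 ≤ 134176, while n = 174 gives 135633 > 134176; so the answer is 134075.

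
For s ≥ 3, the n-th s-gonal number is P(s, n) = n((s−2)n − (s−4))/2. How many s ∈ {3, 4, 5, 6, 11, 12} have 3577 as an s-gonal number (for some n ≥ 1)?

s = 3: P(3, 84) = 3570 and P(3, 85) = 3655; 3577 is not s-gonal.
s = 4: P(4, 59) = 3481 and P(4, 60) = 3600; 3577 is not s-gonal.
s = 5: P(5, 49) = 3577. ✓
s = 6: P(6, 42) = 3486 and P(6, 43) = 3655; 3577 is not s-gonal.
s = 11: P(11, 28) = 3430 and P(11, 29) = 3683; 3577 is not s-gonal.
s = 12: P(12, 27) = 3537 and P(12, 28) = 3808; 3577 is not s-gonal.
Hits: s ∈ {5} → 1.

1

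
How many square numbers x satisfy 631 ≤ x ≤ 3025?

30

The n-th square number is n².
Smallest index with value ≥ 631: n = 26 (giving 676).
Largest index with value ≤ 3025: n = 55 (giving 3025).
Indices 26 through 55: 30 terms.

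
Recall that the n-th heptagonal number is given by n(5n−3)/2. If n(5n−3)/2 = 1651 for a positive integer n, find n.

Set n(5n−3)/2 = 1651, giving 5n² − 3n − 3302 = 0.
So n = (3 + 257) / 10 = 260/10 = 26.

26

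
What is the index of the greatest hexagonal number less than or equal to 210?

10

Solve n(2n−1) ≤ 210 for integer n.
n = 10 gives 190 ≤ 210, while n = 11 gives 231 > 210; so the answer is index 10.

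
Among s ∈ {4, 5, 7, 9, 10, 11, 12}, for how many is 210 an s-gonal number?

1

s = 4: P(4, 14) = 196 and P(4, 15) = 225; 210 is not s-gonal.
s = 5: P(5, 12) = 210. ✓
s = 7: P(7, 9) = 189 and P(7, 10) = 235; 210 is not s-gonal.
s = 9: P(9, 8) = 204 and P(9, 9) = 261; 210 is not s-gonal.
s = 10: P(10, 7) = 175 and P(10, 8) = 232; 210 is not s-gonal.
s = 11: P(11, 7) = 196 and P(11, 8) = 260; 210 is not s-gonal.
s = 12: P(12, 6) = 156 and P(12, 7) = 217; 210 is not s-gonal.
Hits: s ∈ {5} → 1.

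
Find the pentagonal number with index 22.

The 22nd pentagonal number is n(3n−1)/2 with n = 22.
22·(3·22 − 1)/2 = 22·65/2 = 715.

715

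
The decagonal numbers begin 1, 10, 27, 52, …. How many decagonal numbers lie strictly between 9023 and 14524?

The n-th decagonal number is n(4n−3).
Smallest index with value > 9023: n = 48 (giving 9072).
Largest index with value < 14524: n = 60 (giving 14220).
Indices 48 through 60: 13 terms.

13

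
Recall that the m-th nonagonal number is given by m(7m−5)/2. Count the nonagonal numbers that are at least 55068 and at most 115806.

57

The n-th nonagonal number is n(7n−5)/2.
Smallest index with value ≥ 55068: n = 126 (giving 55251).
Largest index with value ≤ 115806: n = 182 (giving 115479).
Indices 126 through 182: 57 terms.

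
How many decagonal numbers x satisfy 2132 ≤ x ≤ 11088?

The n-th decagonal number is n(4n−3).
Smallest index with value ≥ 2132: n = 24 (giving 2232).
Largest index with value ≤ 11088: n = 53 (giving 11077).
Indices 24 through 53: 30 terms.

30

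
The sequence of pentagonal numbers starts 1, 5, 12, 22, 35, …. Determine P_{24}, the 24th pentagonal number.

The 24th pentagonal number is n(3n−1)/2 with n = 24.
24·(3·24 − 1)/2 = 24·71/2 = 852.

852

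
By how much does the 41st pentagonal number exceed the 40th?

121

Consecutive pentagonal numbers differ by 3n − 2: here 3·41 − 2 = 121.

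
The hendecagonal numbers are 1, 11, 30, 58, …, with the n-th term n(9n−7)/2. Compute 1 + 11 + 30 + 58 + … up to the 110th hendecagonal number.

2002440

Σ i(9i−7)/2 = (9Σi² − 7Σi) / 2 over i = 1..110.
Σi = 6105 and Σi² = 449735.
(9·449735 − 7·6105) / 2 = 4004880/2 = 2002440.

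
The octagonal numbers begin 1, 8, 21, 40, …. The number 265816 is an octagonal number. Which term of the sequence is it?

298

Set n(3n−2) = 265816, giving 3n² − 2n − 265816 = 0.
So n = (2 + 1786) / 6 = 1788/6 = 298.
Check: 298·(3·298 − 2) = 265816. ✓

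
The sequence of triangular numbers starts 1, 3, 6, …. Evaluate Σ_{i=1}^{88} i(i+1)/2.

Σ i(i+1)/2 = (Σi² + Σi) / 2 over i = 1..88.
Σi = 3916 and Σi² = 231044.
(1·231044 + 1·3916) / 2 = 234960/2 = 117480.

117480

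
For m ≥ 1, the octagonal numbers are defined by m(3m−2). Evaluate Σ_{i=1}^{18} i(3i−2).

Σ i(3i−2) = 3Σi² − 2Σi over i = 1..18.
Σi = 171 and Σi² = 2109.
3·2109 − 2·171 = 5985.

5985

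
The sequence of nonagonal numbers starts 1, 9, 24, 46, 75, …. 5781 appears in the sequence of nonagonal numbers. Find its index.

41

Set n(7n−5)/2 = 5781, giving 7n² − 5n − 11562 = 0.
The discriminant is 25 + 56·5781 = 323761, and √323761 = 569.
So n = (5 + 569) / 14 = 574/14 = 41.
Check: 41·(7·41 − 5)/2 = 5781. ✓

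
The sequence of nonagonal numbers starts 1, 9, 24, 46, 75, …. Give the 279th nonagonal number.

The 279th nonagonal number is n(7n−5)/2 with n = 279.
279·(7·279 − 5)/2 = 279·1948/2 = 279·974 = 271746.

271746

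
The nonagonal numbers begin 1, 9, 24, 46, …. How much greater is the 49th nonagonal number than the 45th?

49·(7·49 − 5)/2 = 8281 and 45·(7·45 − 5)/2 = 6975.
Difference: 8281 − 6975 = 1306.

1306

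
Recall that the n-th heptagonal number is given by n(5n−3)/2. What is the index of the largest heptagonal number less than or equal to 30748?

111

Solve n(5n−3)/2 ≤ 30748 for integer n.
n = 111 gives 30636 ≤ 30748, while n = 112 gives 31192 > 30748; so the answer is index 111.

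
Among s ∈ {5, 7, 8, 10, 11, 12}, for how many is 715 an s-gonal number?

s = 5: P(5, 22) = 715. ✓
s = 7: P(7, 17) = 697 and P(7, 18) = 783; 715 is not s-gonal.
s = 8: P(8, 15) = 645 and P(8, 16) = 736; 715 is not s-gonal.
s = 10: P(10, 13) = 637 and P(10, 14) = 742; 715 is not s-gonal.
s = 11: P(11, 13) = 715. ✓
s = 12: P(12, 12) = 672 and P(12, 13) = 793; 715 is not s-gonal.
Hits: s ∈ {5, 11} → 2.

2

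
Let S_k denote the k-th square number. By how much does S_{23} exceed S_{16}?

23² = 529 and 16² = 256.
Difference: 529 − 256 = 273.

273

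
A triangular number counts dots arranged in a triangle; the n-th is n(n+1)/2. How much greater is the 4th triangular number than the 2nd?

4·5/2 = 10 and 2·3/2 = 3.
Difference: 10 − 3 = 7.

7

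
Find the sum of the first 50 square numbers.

Σ_{i=1}^{50} i² = 50·51·101/6 = 42925.

42925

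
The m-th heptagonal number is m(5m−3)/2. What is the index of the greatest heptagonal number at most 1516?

24

Solve n(5n−3)/2 ≤ 1516 for integer n.
n = 24 gives 1404 ≤ 1516, while n = 25 gives 1525 > 1516; so the answer is index 24.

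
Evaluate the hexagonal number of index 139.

38503

139·(2·139 − 1) = 139·277 = 38503.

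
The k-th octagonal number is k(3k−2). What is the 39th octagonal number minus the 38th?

229

Consecutive octagonal numbers differ by 6n − 5: here 6·39 − 5 = 229.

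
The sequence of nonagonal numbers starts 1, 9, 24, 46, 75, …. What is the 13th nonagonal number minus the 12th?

85

Consecutive nonagonal numbers differ by 7n − 6: here 7·13 − 6 = 85.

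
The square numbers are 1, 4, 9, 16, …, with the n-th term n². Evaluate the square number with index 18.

18² = 324.

324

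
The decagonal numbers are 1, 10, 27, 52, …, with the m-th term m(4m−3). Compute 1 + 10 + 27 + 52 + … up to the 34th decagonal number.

Σ i(4i−3) = 4Σi² − 3Σi over i = 1..34.
Σi = 595 and Σi² = 13685.
4·13685 − 3·595 = 52955.

52955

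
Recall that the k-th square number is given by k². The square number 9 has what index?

3

We need n² = 9, so n = √9 = 3.
Check: 3² = 9. ✓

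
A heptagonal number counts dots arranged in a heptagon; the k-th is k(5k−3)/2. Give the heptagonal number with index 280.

195580

The 280th heptagonal number is n(5n−3)/2 with n = 280.
280·(5·280 − 3)/2 = 280·1397/2 = 195580.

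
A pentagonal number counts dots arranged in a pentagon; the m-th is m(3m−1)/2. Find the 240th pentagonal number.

86280

The 240th pentagonal number is n(3n−1)/2 with n = 240.
240·(3·240 − 1)/2 = 240·719/2 = 86280.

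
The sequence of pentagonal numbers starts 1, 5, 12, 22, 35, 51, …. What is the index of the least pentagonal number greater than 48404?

Solve n(3n−1)/2 > 48404 for integer n.
The largest n with value ≤ 48404 is 179 (since 47972 ≤ 48404 < 48510), so the first above is n = 180, value 48510.

180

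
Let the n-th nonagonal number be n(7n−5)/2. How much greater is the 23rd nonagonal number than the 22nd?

Consecutive nonagonal numbers differ by 7n − 6: here 7·23 − 6 = 155.

155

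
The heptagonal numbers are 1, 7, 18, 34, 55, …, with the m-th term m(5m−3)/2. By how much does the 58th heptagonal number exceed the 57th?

Consecutive heptagonal numbers differ by 5n − 4: here 5·58 − 4 = 286.

286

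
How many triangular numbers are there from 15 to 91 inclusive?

9

The n-th triangular number is n(n+1)/2.
Smallest index with value ≥ 15: n = 5 (giving 15).
Largest index with value ≤ 91: n = 13 (giving 91).
Indices 5 through 13: 9 terms.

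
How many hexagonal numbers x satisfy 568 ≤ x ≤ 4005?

28

The n-th hexagonal number is n(2n−1).
Smallest index with value ≥ 568: n = 18 (giving 630).
Largest index with value ≤ 4005: n = 45 (giving 4005).
Indices 18 through 45: 28 terms.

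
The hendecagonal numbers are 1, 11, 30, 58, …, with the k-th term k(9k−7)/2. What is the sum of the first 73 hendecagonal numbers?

Σ i(9i−7)/2 = (9Σi² − 7Σi) / 2 over i = 1..73.
Σi = 2701 and Σi² = 132349.
(9·132349 − 7·2701) / 2 = 1172234/2 = 586117.

586117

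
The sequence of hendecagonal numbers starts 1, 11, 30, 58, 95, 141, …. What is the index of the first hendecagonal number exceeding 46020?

Solve n(9n−7)/2 > 46020 for integer n.
The largest n with value ≤ 46020 is 101 (since 45551 ≤ 46020 < 46461), so the first above is n = 102, value 46461.

102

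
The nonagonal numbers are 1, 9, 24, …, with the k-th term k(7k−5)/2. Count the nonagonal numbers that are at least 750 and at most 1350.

The n-th nonagonal number is n(7n−5)/2.
Smallest index with value ≥ 750: n = 15 (giving 750).
Largest index with value ≤ 1350: n = 20 (giving 1350).
Indices 15 through 20: 6 terms.

6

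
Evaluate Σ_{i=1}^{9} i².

Σ_{i=1}^{9} i² = 9·10·19/6 = 285.

285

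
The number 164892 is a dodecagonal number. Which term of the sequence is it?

182

Set n(5n−4) = 164892, giving 5n² − 4n − 164892 = 0.
The discriminant is 16 + 20·164892 = 3297856, and √3297856 = 1816.
So n = (4 + 1816) / 10 = 1820/10 = 182.
Check: 182·(5·182 − 4) = 164892. ✓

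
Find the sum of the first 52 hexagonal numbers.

95082

Σ i(2i−1) = 2Σi² − Σi over i = 1..52.
Σi = 1378 and Σi² = 48230.
2·48230 − 1·1378 = 95082.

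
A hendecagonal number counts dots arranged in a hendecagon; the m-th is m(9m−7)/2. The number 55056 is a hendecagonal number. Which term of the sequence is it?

111

Set n(9n−7)/2 = 55056, giving 9n² − 7n − 110112 = 0.
The discriminant is 49 + 72·55056 = 3964081, and √3964081 = 1991.
So n = (7 + 1991) / 18 = 1998/18 = 111.
Check: 111·(9·111 − 7)/2 = 55056. ✓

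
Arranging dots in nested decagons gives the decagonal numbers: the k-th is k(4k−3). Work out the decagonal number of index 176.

123376

The 176th decagonal number is n(4n−3) with n = 176.
176·(4·176 − 3) = 176·701 = 123376.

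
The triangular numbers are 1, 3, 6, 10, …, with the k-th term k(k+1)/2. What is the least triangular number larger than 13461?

13530

Solve n(n+1)/2 > 13461 for integer n.
The largest n with value ≤ 13461 is 163 (since 13366 ≤ 13461 < 13530), so the first above is n = 164, value 13530.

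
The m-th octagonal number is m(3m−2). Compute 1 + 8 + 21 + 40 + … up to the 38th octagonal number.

55575

Σ i(3i−2) = 3Σi² − 2Σi over i = 1..38.
Σi = 741 and Σi² = 19019.
3·19019 − 2·741 = 55575.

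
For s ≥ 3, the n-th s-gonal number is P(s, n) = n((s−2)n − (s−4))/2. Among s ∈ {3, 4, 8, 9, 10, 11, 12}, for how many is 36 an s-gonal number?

s = 3: P(3, 8) = 36. ✓
s = 4: P(4, 6) = 36. ✓
s = 8: P(8, 3) = 21 and P(8, 4) = 40; 36 is not s-gonal.
s = 9: P(9, 3) = 24 and P(9, 4) = 46; 36 is not s-gonal.
s = 10: P(10, 3) = 27 and P(10, 4) = 52; 36 is not s-gonal.
s = 11: P(11, 3) = 30 and P(11, 4) = 58; 36 is not s-gonal.
s = 12: P(12, 3) = 33 and P(12, 4) = 64; 36 is not s-gonal.
Hits: s ∈ {3, 4} → 2.

2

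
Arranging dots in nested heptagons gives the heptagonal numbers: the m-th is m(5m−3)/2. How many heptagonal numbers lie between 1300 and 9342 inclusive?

The n-th heptagonal number is n(5n−3)/2.
Smallest index with value ≥ 1300: n = 24 (giving 1404).
Largest index with value ≤ 9342: n = 61 (giving 9211).
Indices 24 through 61: 38 terms.

38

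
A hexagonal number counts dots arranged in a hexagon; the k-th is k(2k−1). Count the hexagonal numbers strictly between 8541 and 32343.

The n-th hexagonal number is n(2n−1).
Smallest index with value > 8541: n = 66 (giving 8646).
Largest index with value < 32343: n = 127 (giving 32131).
Indices 66 through 127: 62 terms.

62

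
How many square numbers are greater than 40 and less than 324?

The n-th square number is n².
Smallest index with value > 40: n = 7 (giving 49).
Largest index with value < 324: n = 17 (giving 289).
Indices 7 through 17: 11 terms.

11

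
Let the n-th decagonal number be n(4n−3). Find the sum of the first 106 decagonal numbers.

1593551

Σ i(4i−3) = 4Σi² − 3Σi over i = 1..106.
Σi = 5671 and Σi² = 402641.
4·402641 − 3·5671 = 1593551.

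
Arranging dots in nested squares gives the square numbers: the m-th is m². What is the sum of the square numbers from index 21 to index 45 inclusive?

28525

Σ_{i=21}^{45} i² = 31395 − 2870 = 28525.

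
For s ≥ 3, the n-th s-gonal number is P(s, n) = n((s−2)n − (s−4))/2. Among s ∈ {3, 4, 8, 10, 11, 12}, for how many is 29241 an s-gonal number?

2

s = 3: P(3, 241) = 29161 and P(3, 242) = 29403; 29241 is not s-gonal.
s = 4: P(4, 171) = 29241. ✓
s = 8: P(8, 99) = 29205 and P(8, 100) = 29800; 29241 is not s-gonal.
s = 10: P(10, 85) = 28645 and P(10, 86) = 29326; 29241 is not s-gonal.
s = 11: P(11, 81) = 29241. ✓
s = 12: P(12, 76) = 28576 and P(12, 77) = 29337; 29241 is not s-gonal.
Hits: s ∈ {4, 11} → 2.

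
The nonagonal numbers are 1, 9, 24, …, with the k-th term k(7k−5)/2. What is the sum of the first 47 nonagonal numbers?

122200

Σ i(7i−5)/2 = (7Σi² − 5Σi) / 2 over i = 1..47.
Σi = 1128 and Σi² = 35720.
(7·35720 − 5·1128) / 2 = 244400/2 = 122200.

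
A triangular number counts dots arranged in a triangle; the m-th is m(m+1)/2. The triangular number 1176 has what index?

48

Set n(n+1)/2 = 1176, giving n² + n − 2352 = 0.
So n = (-1 + 97) / 2 = 96/2 = 48.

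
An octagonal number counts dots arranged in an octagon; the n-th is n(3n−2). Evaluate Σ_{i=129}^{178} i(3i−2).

3550225

Σ i(3i−2) = 3Σi² − 2Σi over i = 129..178.
Σi = 15931 − 8256 = 7675 and Σi² = 1895789 − 707264 = 1188525.
3·1188525 − 2·7675 = 3550225.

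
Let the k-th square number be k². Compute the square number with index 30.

30² = 900.

900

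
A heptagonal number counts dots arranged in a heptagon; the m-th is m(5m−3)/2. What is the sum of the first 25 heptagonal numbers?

Σ i(5i−3)/2 = (5Σi² − 3Σi) / 2 over i = 1..25.
Σi = 325 and Σi² = 5525.
(5·5525 − 3·325) / 2 = 26650/2 = 13325.

13325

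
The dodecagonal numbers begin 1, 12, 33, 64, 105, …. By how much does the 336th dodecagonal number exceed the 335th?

3351

Consecutive dodecagonal numbers differ by 10n − 9: here 10·336 − 9 = 3351.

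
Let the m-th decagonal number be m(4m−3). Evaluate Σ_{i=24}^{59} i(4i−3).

259062

Σ i(4i−3) = 4Σi² − 3Σi over i = 24..59.
Σi = 1770 − 276 = 1494 and Σi² = 70210 − 4324 = 65886.
4·65886 − 3·1494 = 259062.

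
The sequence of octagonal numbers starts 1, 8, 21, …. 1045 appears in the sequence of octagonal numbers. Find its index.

19

Set n(3n−2) = 1045, giving 3n² − 2n − 1045 = 0.
So n = (2 + 112) / 6 = 114/6 = 19.
Check: 19·(3·19 − 2) = 1045. ✓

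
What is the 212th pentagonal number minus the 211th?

634

Consecutive pentagonal numbers differ by 3n − 2: here 3·212 − 2 = 634.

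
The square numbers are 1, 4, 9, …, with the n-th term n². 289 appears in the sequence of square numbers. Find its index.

We need n² = 289, so n = √289 = 17.

17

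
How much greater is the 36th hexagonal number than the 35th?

Consecutive hexagonal numbers differ by 4n − 3: here 4·36 − 3 = 141.

141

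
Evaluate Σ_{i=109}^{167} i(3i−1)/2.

1706988

Σ i(3i−1)/2 = (3Σi² − Σi) / 2 over i = 109..167.
Σi = 14028 − 5886 = 8142 and Σi² = 1566460 − 425754 = 1140706.
(3·1140706 − 1·8142) / 2 = 3413976/2 = 1706988.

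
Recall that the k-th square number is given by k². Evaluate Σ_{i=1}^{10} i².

Σ_{i=1}^{10} i² = 10·11·21/6 = 385.

385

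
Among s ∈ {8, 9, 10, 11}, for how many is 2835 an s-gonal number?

1

s = 8: P(8, 31) = 2821 and P(8, 32) = 3008; 2835 is not s-gonal.
s = 9: P(9, 28) = 2674 and P(9, 29) = 2871; 2835 is not s-gonal.
s = 10: P(10, 27) = 2835. ✓
s = 11: P(11, 25) = 2725 and P(11, 26) = 2951; 2835 is not s-gonal.
Hits: s ∈ {10} → 1.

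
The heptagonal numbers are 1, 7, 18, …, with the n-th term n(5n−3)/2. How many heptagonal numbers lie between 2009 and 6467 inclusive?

23

The n-th heptagonal number is n(5n−3)/2.
Smallest index with value ≥ 2009: n = 29 (giving 2059).
Largest index with value ≤ 6467: n = 51 (giving 6426).
Indices 29 through 51: 23 terms.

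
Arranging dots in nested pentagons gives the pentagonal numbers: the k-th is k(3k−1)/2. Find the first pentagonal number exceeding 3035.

Solve n(3n−1)/2 > 3035 for integer n.
The largest n with value ≤ 3035 is 45 (since 3015 ≤ 3035 < 3151), so the first above is n = 46, value 3151.

3151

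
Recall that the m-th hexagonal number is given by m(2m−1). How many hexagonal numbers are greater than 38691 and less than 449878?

The n-th hexagonal number is n(2n−1).
Smallest index with value > 38691: n = 140 (giving 39060).
Largest index with value < 449878: n = 474 (giving 448878).
Indices 140 through 474: 335 terms.

335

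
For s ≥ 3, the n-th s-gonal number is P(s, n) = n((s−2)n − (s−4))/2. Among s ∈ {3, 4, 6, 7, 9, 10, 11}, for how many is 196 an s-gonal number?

2

s = 3: P(3, 19) = 190 and P(3, 20) = 210; 196 is not s-gonal.
s = 4: P(4, 14) = 196. ✓
s = 6: P(6, 10) = 190 and P(6, 11) = 231; 196 is not s-gonal.
s = 7: P(7, 9) = 189 and P(7, 10) = 235; 196 is not s-gonal.
s = 9: P(9, 7) = 154 and P(9, 8) = 204; 196 is not s-gonal.
s = 10: P(10, 7) = 175 and P(10, 8) = 232; 196 is not s-gonal.
s = 11: P(11, 7) = 196. ✓
Hits: s ∈ {4, 11} → 2.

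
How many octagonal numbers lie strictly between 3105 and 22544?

55

The n-th octagonal number is n(3n−2).
Smallest index with value > 3105: n = 33 (giving 3201).
Largest index with value < 22544: n = 87 (giving 22533).
Indices 33 through 87: 55 terms.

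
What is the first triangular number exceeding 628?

Solve n(n+1)/2 > 628 for integer n.
The largest n with value ≤ 628 is 34 (since 595 ≤ 628 < 630), so the first above is n = 35, value 630.

630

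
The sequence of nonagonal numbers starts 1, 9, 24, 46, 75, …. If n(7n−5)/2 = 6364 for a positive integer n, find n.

43

Set n(7n−5)/2 = 6364, giving 7n² − 5n − 12728 = 0.
The discriminant is 25 + 56·6364 = 356409, and √356409 = 597.
So n = (5 + 597) / 14 = 602/14 = 43.
Check: 43·(7·43 − 5)/2 = 6364. ✓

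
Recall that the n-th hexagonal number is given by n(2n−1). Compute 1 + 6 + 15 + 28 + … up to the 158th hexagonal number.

Σ i(2i−1) = 2Σi² − Σi over i = 1..158.
Σi = 12561 and Σi² = 1327279.
2·1327279 − 1·12561 = 2641997.

2641997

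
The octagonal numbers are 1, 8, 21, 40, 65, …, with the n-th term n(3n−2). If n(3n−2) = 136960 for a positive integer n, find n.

Set n(3n−2) = 136960, giving 3n² − 2n − 136960 = 0.
The discriminant is 4 + 12·136960 = 1643524, and √1643524 = 1282.
So n = (2 + 1282) / 6 = 1284/6 = 214.
Check: 214·(3·214 − 2) = 136960. ✓

214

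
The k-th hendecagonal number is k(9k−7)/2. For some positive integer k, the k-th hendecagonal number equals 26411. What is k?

77

Set n(9n−7)/2 = 26411, giving 9n² − 7n − 52822 = 0.
So n = (7 + 1379) / 18 = 1386/18 = 77.
Check: 77·(9·77 − 7)/2 = 26411. ✓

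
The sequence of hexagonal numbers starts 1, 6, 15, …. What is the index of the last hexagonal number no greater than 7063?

Solve n(2n−1) ≤ 7063 for integer n.
n = 59 gives 6903 ≤ 7063, while n = 60 gives 7140 > 7063; so the answer is index 59.

59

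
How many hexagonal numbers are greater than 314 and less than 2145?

The n-th hexagonal number is n(2n−1).
Smallest index with value > 314: n = 13 (giving 325).
Largest index with value < 2145: n = 32 (giving 2016).
Indices 13 through 32: 20 terms.

20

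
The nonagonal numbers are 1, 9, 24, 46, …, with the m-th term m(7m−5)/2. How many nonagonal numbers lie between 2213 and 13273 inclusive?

The n-th nonagonal number is n(7n−5)/2.
Smallest index with value ≥ 2213: n = 26 (giving 2301).
Largest index with value ≤ 13273: n = 61 (giving 12871).
Indices 26 through 61: 36 terms.

36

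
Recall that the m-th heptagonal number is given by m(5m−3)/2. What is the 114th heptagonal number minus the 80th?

114·(5·114 − 3)/2 = 32319 and 80·(5·80 − 3)/2 = 15880.
Difference: 32319 − 15880 = 16439.

16439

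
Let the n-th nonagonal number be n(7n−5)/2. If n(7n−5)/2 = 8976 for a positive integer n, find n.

Set n(7n−5)/2 = 8976, giving 7n² − 5n − 17952 = 0.
So n = (5 + 709) / 14 = 714/14 = 51.

51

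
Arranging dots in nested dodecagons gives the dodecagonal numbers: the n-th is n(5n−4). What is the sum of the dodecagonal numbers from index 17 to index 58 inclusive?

Σ i(5i−4) = 5Σi² − 4Σi over i = 17..58.
Σi = 1711 − 136 = 1575 and Σi² = 66729 − 1496 = 65233.
5·65233 − 4·1575 = 319865.

319865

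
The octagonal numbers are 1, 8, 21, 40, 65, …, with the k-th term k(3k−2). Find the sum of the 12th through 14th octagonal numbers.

1449

Σ i(3i−2) = 3Σi² − 2Σi over i = 12..14.
Σi = 105 − 66 = 39 and Σi² = 1015 − 506 = 509.
3·509 − 2·39 = 1449.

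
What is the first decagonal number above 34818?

35062

Solve n(4n−3) > 34818 for integer n.
The largest n with value ≤ 34818 is 93 (since 34317 ≤ 34818 < 35062), so the first above is n = 94, value 35062.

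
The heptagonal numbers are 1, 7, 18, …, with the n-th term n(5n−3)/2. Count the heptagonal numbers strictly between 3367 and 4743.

6

The n-th heptagonal number is n(5n−3)/2.
Smallest index with value > 3367: n = 38 (giving 3553).
Largest index with value < 4743: n = 43 (giving 4558).
Indices 38 through 43: 6 terms.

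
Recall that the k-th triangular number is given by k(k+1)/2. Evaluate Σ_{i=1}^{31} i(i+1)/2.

Σ i(i+1)/2 = (Σi² + Σi) / 2 over i = 1..31.
Σi = 496 and Σi² = 10416.
(1·10416 + 1·496) / 2 = 10912/2 = 5456.

5456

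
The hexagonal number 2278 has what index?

34

Set n(2n−1) = 2278, giving 2n² − n − 2278 = 0.
So n = (1 + 135) / 4 = 136/4 = 34.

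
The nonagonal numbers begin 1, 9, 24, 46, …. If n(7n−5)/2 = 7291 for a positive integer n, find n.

Set n(7n−5)/2 = 7291, giving 7n² − 5n − 14582 = 0.
The discriminant is 25 + 56·7291 = 408321, and √408321 = 639.
So n = (5 + 639) / 14 = 644/14 = 46.

46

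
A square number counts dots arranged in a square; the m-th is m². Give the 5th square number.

25

5² = 25.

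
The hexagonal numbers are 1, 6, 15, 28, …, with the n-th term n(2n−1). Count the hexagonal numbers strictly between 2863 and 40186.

The n-th hexagonal number is n(2n−1).
Smallest index with value > 2863: n = 39 (giving 3003).
Largest index with value < 40186: n = 141 (giving 39621).
Indices 39 through 141: 103 terms.

103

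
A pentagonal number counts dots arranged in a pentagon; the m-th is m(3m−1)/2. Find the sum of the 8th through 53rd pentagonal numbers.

Σ i(3i−1)/2 = (3Σi² − Σi) / 2 over i = 8..53.
Σi = 1431 − 28 = 1403 and Σi² = 51039 − 140 = 50899.
(3·50899 − 1·1403) / 2 = 151294/2 = 75647.

75647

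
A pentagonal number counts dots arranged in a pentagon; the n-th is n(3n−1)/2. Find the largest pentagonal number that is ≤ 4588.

4510

Solve n(3n−1)/2 ≤ 4588 for integer n.
n = 55 gives 4510 ≤ 4588, while n = 56 gives 4676 > 4588; so the answer is 4510.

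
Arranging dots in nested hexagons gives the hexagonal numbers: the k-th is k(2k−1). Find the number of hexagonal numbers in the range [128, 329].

The n-th hexagonal number is n(2n−1).
Smallest index with value ≥ 128: n = 9 (giving 153).
Largest index with value ≤ 329: n = 13 (giving 325).
Indices 9 through 13: 5 terms.

5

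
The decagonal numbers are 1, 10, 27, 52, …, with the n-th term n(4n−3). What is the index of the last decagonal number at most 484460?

348

Solve n(4n−3) ≤ 484460 for integer n.
n = 348 gives 483372 ≤ 484460, while n = 349 gives 486157 > 484460; so the answer is index 348.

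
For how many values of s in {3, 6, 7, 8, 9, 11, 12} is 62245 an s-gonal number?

s = 3: P(3, 352) = 62128 and P(3, 353) = 62481; 62245 is not s-gonal.
s = 6: P(6, 176) = 61776 and P(6, 177) = 62481; 62245 is not s-gonal.
s = 7: P(7, 158) = 62173 and P(7, 159) = 62964; 62245 is not s-gonal.
s = 8: P(8, 144) = 61920 and P(8, 145) = 62785; 62245 is not s-gonal.
s = 9: P(9, 133) = 61579 and P(9, 134) = 62511; 62245 is not s-gonal.
s = 11: P(11, 118) = 62245. ✓
s = 12: P(12, 111) = 61161 and P(12, 112) = 62272; 62245 is not s-gonal.
Hits: s ∈ {11} → 1.

1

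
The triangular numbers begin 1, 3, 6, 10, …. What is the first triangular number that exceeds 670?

Solve n(n+1)/2 > 670 for integer n.
The largest n with value ≤ 670 is 36 (since 666 ≤ 670 < 703), so the first above is n = 37, value 703.

703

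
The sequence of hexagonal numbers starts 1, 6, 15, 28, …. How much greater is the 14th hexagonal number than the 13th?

53

Consecutive hexagonal numbers differ by 4n − 3: here 4·14 − 3 = 53.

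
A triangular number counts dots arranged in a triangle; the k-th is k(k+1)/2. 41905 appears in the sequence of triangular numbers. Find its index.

289

Set n(n+1)/2 = 41905, giving n² + n − 83810 = 0.
The discriminant is 1 + 8·41905 = 335241, and √335241 = 579.
So n = (-1 + 579) / 2 = 578/2 = 289.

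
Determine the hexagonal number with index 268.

The 268th hexagonal number is n(2n−1) with n = 268.
268·(2·268 − 1) = 268·535 = 143380.

143380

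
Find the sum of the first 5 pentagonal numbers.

Σ i(3i−1)/2 = (3Σi² − Σi) / 2 over i = 1..5.
Σi = 15 and Σi² = 55.
(3·55 − 1·15) / 2 = 150/2 = 75.

75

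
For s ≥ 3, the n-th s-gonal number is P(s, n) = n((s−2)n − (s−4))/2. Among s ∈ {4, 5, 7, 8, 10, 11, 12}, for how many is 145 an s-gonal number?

1

s = 4: P(4, 12) = 144 and P(4, 13) = 169; 145 is not s-gonal.
s = 5: P(5, 10) = 145. ✓
s = 7: P(7, 7) = 112 and P(7, 8) = 148; 145 is not s-gonal.
s = 8: P(8, 7) = 133 and P(8, 8) = 176; 145 is not s-gonal.
s = 10: P(10, 6) = 126 and P(10, 7) = 175; 145 is not s-gonal.
s = 11: P(11, 6) = 141 and P(11, 7) = 196; 145 is not s-gonal.
s = 12: P(12, 5) = 105 and P(12, 6) = 156; 145 is not s-gonal.
Hits: s ∈ {5} → 1.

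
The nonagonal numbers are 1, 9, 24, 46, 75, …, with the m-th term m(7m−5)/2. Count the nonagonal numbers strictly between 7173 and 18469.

27

The n-th nonagonal number is n(7n−5)/2.
Smallest index with value > 7173: n = 46 (giving 7291).
Largest index with value < 18469: n = 72 (giving 17964).
Indices 46 through 72: 27 terms.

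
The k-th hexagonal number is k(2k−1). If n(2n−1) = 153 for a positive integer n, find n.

Set n(2n−1) = 153, giving 2n² − n − 153 = 0.
The discriminant is 1 + 8·153 = 1225, and √1225 = 35.
So n = (1 + 35) / 4 = 36/4 = 9.

9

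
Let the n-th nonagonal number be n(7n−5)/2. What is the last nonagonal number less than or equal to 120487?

119325

Solve n(7n−5)/2 ≤ 120487 for integer n.
n = 185 gives 119325 ≤ 120487, while n = 186 gives 120621 > 120487; so the answer is 119325.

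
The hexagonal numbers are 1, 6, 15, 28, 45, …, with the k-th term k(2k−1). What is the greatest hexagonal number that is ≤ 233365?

Solve n(2n−1) ≤ 233365 for integer n.
n = 341 gives 232221 ≤ 233365, while n = 342 gives 233586 > 233365; so the answer is 232221.

232221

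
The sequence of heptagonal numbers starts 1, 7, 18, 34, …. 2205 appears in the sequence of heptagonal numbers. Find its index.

30

Set n(5n−3)/2 = 2205, giving 5n² − 3n − 4410 = 0.
The discriminant is 9 + 40·2205 = 88209, and √88209 = 297.
So n = (3 + 297) / 10 = 300/10 = 30.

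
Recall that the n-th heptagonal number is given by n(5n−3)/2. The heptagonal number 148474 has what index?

244

Set n(5n−3)/2 = 148474, giving 5n² − 3n − 296948 = 0.
The discriminant is 9 + 40·148474 = 5938969, and √5938969 = 2437.
So n = (3 + 2437) / 10 = 2440/10 = 244.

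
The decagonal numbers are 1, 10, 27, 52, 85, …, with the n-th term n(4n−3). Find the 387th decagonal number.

597915

387·(4·387 − 3) = 387·1545 = 597915.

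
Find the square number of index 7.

49

The 7th square number is n² with n = 7.
7² = 49.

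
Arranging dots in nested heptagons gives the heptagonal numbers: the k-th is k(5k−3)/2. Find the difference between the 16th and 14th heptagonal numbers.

16·(5·16 − 3)/2 = 616 and 14·(5·14 − 3)/2 = 469.
Difference: 616 − 469 = 147.

147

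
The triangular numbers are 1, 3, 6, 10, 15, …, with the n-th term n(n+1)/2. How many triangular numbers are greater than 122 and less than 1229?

34

The n-th triangular number is n(n+1)/2.
Smallest index with value > 122: n = 16 (giving 136).
Largest index with value < 1229: n = 49 (giving 1225).
Indices 16 through 49: 34 terms.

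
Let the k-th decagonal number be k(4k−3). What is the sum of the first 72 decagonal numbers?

500196

Σ i(4i−3) = 4Σi² − 3Σi over i = 1..72.
Σi = 2628 and Σi² = 127020.
4·127020 − 3·2628 = 500196.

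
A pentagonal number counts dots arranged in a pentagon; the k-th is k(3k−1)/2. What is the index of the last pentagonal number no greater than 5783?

Solve n(3n−1)/2 ≤ 5783 for integer n.
n = 62 gives 5735 ≤ 5783, while n = 63 gives 5922 > 5783; so the answer is index 62.

62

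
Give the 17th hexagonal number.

561

The 17th hexagonal number is n(2n−1) with n = 17.
17·(2·17 − 1) = 17·33 = 561.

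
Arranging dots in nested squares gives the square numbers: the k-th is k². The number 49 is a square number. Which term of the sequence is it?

We need n² = 49, so n = √49 = 7.
Check: 7² = 49. ✓

7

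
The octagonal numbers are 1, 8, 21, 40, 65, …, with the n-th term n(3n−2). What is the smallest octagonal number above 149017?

Solve n(3n−2) > 149017 for integer n.
The largest n with value ≤ 149017 is 223 (since 148741 ≤ 149017 < 150080), so the first above is n = 224, value 150080.

150080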